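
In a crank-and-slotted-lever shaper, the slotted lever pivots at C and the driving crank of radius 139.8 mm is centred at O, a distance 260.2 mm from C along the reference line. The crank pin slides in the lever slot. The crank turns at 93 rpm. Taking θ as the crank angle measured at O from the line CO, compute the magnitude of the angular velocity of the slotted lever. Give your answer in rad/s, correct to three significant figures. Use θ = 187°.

10.7

ω = 9.739 rad/s (from 93 rpm).
Crank pin A relative to C: A = (d + r cosθ, r sinθ); lever angle φ = atan2(r sinθ, d + r cosθ).
Differentiating tanφ: φ̇ = rω(d cosθ + r)/(d² + r² + 2dr cosθ).
d² + r² + 2dr cosθ = |CA|² = 0.0150384 m²;  d cosθ + r = -0.11846 m.
|ω_lever| = |0.1398·9.739·-0.11846| / 0.0150384 = 10.725 rad/s.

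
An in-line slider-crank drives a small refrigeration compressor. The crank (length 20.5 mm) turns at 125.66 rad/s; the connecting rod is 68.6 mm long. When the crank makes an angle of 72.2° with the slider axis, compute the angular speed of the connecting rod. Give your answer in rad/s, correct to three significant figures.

12.0

ω = 125.7 rad/s
The rod makes angle φ with the slider axis where L sinφ = r sinθ; differentiating, L cosφ·φ̇ = r ω cosθ.
L cosφ = √(L² − r² sin²θ) = 0.065765 m.
|ω_rod| = r ω |cosθ| / √(L² − r² sin²θ) = 0.0205·125.7·0.30570/0.065765 = 11.974 rad/s.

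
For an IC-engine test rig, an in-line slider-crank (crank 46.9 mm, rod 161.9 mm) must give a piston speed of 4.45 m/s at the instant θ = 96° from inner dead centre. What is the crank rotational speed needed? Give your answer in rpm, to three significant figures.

941

For an in-line slider-crank, |v_piston| = rω|sinθ|·[1 + r cosθ/√(L² − r² sin²θ)].
With r = 0.0469 m, L = 0.1619 m, θ = 96°: the bracketed kinematic factor |dx/dθ| = 0.045168 m.
ω = v/|dx/dθ| = 4.45/0.045168 = 98.521 rad/s.
N = 60ω/(2π) = 940.8 rpm.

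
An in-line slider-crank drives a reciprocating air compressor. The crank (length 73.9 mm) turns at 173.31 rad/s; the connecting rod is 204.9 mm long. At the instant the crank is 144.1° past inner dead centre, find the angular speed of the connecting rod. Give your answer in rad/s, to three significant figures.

ω = 173.3 rad/s
The rod makes angle φ with the slider axis where L sinφ = r sinθ; differentiating, L cosφ·φ̇ = r ω cosθ.
L cosφ = √(L² − r² sin²θ) = 0.20027 m.
|ω_rod| = r ω |cosθ| / √(L² − r² sin²θ) = 0.0739·173.3·0.81004/0.20027 = 51.805 rad/s.

51.8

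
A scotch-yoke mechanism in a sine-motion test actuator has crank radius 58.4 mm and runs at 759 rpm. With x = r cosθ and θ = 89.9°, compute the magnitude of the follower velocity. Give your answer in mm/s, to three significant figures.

ω = 79.48 rad/s (from 759 rpm).
x = r cosθ ⇒ ẋ = −rω sinθ.
|v| = rω|sinθ| = 0.0584·79.48·|sin 89.9°| = 4.6418 m/s = 4641.8 mm/s.

4640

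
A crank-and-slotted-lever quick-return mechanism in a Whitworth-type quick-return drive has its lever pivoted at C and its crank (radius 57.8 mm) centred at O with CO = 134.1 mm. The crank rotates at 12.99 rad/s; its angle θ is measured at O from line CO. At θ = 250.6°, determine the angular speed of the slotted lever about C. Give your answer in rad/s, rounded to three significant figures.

0.615

ω = 12.99 rad/s
Crank pin A relative to C: A = (d + r cosθ, r sinθ); lever angle φ = atan2(r sinθ, d + r cosθ).
Differentiating tanφ: φ̇ = rω(d cosθ + r)/(d² + r² + 2dr cosθ).
d² + r² + 2dr cosθ = |CA|² = 0.0161745 m²;  d cosθ + r = +0.013257 m.
|ω_lever| = |0.0578·12.99·+0.013257| / 0.0161745 = 0.6154 rad/s.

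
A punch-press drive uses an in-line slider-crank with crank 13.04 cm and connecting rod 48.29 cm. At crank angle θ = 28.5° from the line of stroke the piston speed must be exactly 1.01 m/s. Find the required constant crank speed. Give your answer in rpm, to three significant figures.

For an in-line slider-crank, |v_piston| = rω|sinθ|·[1 + r cosθ/√(L² − r² sin²θ)].
With r = 0.1304 m, L = 0.4829 m, θ = 28.5°: the bracketed kinematic factor |dx/dθ| = 0.077112 m.
ω = v/|dx/dθ| = 1.01/0.077112 = 13.098 rad/s.
N = 60ω/(2π) = 125.08 rpm.

125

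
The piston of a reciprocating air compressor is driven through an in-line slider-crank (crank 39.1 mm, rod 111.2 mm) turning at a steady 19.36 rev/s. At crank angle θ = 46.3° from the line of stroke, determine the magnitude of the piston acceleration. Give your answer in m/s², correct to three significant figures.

397

ω = 2π·19.4 = 121.6 rad/s
x(θ) = r cosθ + √(L² − r² sin²θ); with ω constant, a = ω²·d²x/dθ².
d²x/dθ² = −r cosθ − r²(cos2θ)/√u − r⁴ sin²2θ/(4u^{3/2}),  u = L² − r² sin²θ = 0.0115664 m².
Substituting r = 0.0391 m, L = 0.1112 m, θ = 46.3°: d²x/dθ² = -0.026837 m.
a = ω²·d²x/dθ² = (121.6)²·(-0.026837) = -397.11 m/s²;  |a| = 397.11 m/s².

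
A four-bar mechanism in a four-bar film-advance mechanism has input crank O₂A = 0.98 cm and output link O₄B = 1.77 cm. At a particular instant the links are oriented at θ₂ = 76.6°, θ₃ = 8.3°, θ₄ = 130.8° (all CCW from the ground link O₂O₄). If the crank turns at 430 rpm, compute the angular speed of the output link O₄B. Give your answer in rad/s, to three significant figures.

27.5

ω₂ = 45.03 rad/s (from 430 rpm).
Differentiating the loop-closure r₂e^{iθ₂}+r₃e^{iθ₃}=r₁+r₄e^{iθ₄} gives r₂ω₂e^{iθ₂}+r₃ω₃e^{iθ₃}=r₄ω₄e^{iθ₄}.
Eliminating the other unknown: ω₄ = r₂ω₂ sin(θ₂−θ₃) / [r₄ sin(θ₄−θ₃)].
Numerator sine = +0.92913; denominator sine = +0.84339.
Result = 0.0098·45.03·(+0.92913) / (0.0177·(+0.84339)) = +27.466 rad/s; magnitude 27.466 rad/s.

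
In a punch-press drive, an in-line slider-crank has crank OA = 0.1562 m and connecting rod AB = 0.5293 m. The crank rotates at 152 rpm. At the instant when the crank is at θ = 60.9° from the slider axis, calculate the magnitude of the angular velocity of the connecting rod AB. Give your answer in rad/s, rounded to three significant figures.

ω = 15.92 rad/s (converted from 152 rpm).
The rod makes angle φ with the slider axis where L sinφ = r sinθ; differentiating, L cosφ·φ̇ = r ω cosθ.
L cosφ = √(L² − r² sin²θ) = 0.5114 m.
|ω_rod| = r ω |cosθ| / √(L² − r² sin²θ) = 0.1562·15.92·0.48634/0.5114 = 2.3644 rad/s.

2.36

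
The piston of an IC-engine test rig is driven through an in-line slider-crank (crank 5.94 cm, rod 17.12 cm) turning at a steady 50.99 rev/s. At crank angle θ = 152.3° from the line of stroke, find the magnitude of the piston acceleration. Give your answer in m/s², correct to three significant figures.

4140

ω = 2π·51 = 320.4 rad/s
x(θ) = r cosθ + √(L² − r² sin²θ); with ω constant, a = ω²·d²x/dθ².
d²x/dθ² = −r cosθ − r²(cos2θ)/√u − r⁴ sin²2θ/(4u^{3/2}),  u = L² − r² sin²θ = 0.028547 m².
Substituting r = 0.0594 m, L = 0.1712 m, θ = 152.3°: d²x/dθ² = +0.040297 m.
a = ω²·d²x/dθ² = (320.4)²·(+0.040297) = +4136.2 m/s²;  |a| = 4136.2 m/s².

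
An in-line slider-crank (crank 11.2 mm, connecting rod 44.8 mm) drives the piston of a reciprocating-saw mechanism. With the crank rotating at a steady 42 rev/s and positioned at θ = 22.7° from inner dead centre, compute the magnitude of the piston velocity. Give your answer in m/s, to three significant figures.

1.40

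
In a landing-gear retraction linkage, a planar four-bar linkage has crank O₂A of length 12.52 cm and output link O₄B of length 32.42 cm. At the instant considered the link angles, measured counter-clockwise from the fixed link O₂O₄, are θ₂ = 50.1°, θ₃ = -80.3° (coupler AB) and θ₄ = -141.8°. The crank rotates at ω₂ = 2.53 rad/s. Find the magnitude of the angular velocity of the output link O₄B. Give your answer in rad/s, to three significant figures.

0.847

ω₂ = 2.53 rad/s
Differentiating the loop-closure r₂e^{iθ₂}+r₃e^{iθ₃}=r₁+r₄e^{iθ₄} gives r₂ω₂e^{iθ₂}+r₃ω₃e^{iθ₃}=r₄ω₄e^{iθ₄}.
Eliminating the other unknown: ω₄ = r₂ω₂ sin(θ₂−θ₃) / [r₄ sin(θ₄−θ₃)].
Numerator sine = +0.76154; denominator sine = -0.87882.
Result = 0.1252·2.53·(+0.76154) / (0.3242·(-0.87882)) = -0.84665 rad/s; magnitude 0.84665 rad/s.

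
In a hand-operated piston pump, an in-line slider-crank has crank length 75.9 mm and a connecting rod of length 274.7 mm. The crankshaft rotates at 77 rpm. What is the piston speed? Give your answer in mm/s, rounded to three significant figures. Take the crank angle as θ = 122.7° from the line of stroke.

436

ω = 2π·77/60 = 8.063 rad/s
For an in-line slider-crank, x = r cosθ + √(L² − r² sin²θ), so v = −rω sinθ·[1 + r cosθ/√(L² − r² sin²θ)].
With r = 0.0759 m, L = 0.2747 m, θ = 122.7°: √(L² − r² sin²θ) = 0.26717 m.
v = −0.0759·8.063·0.84151·[1 + 0.0759·-0.54024/0.26717] = -0.43597 m/s.
|v| = 0.43597 m/s = 435.97 mm/s.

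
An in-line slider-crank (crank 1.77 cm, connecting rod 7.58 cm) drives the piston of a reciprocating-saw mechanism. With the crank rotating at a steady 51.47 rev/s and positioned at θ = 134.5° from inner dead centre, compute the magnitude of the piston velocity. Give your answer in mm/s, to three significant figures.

ω = 2π·51.5 = 323.4 rad/s
For an in-line slider-crank, x = r cosθ + √(L² − r² sin²θ), so v = −rω sinθ·[1 + r cosθ/√(L² − r² sin²θ)].
With r = 0.0177 m, L = 0.0758 m, θ = 134.5°: √(L² − r² sin²θ) = 0.074741 m.
v = −0.0177·323.4·0.71325·[1 + 0.0177·-0.70091/0.074741] = -3.405 m/s.
|v| = 3.405 m/s = 3405 mm/s.

3410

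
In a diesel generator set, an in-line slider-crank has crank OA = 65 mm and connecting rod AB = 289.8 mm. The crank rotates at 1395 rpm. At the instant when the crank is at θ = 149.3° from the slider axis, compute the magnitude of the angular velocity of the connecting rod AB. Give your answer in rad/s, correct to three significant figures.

28.4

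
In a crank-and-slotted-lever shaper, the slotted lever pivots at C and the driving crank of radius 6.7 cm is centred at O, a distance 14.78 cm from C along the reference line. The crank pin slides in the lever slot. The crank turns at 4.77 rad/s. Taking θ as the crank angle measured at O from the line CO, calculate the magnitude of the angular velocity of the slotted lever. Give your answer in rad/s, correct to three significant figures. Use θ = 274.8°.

0.906

ω = 4.77 rad/s
Crank pin A relative to C: A = (d + r cosθ, r sinθ); lever angle φ = atan2(r sinθ, d + r cosθ).
Differentiating tanφ: φ̇ = rω(d cosθ + r)/(d² + r² + 2dr cosθ).
d² + r² + 2dr cosθ = |CA|² = 0.0279911 m²;  d cosθ + r = +0.079368 m.
|ω_lever| = |0.067·4.77·+0.079368| / 0.0279911 = 0.90618 rad/s.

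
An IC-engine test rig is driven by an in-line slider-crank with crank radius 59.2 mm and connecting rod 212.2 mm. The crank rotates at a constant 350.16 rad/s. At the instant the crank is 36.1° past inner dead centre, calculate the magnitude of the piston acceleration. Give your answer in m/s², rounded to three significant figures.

6530

ω = 350.2 rad/s
x(θ) = r cosθ + √(L² − r² sin²θ); with ω constant, a = ω²·d²x/dθ².
d²x/dθ² = −r cosθ − r²(cos2θ)/√u − r⁴ sin²2θ/(4u^{3/2}),  u = L² − r² sin²θ = 0.0438122 m².
Substituting r = 0.0592 m, L = 0.2122 m, θ = 36.1°: d²x/dθ² = -0.053255 m.
a = ω²·d²x/dθ² = (350.2)²·(-0.053255) = -6529.7 m/s²;  |a| = 6529.7 m/s².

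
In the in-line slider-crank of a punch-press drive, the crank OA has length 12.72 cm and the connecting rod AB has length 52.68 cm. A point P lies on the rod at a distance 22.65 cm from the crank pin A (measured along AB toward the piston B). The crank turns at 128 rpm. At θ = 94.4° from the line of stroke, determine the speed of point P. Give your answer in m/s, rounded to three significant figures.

ω = 13.4 rad/s.  Crank-pin speed |V_A| = rω = 1.705 m/s, perpendicular to OA.
Rod angle: sinφ = −(r/L) sinθ ⇒ φ = -13.931°; ω_rod = −rω cosθ/√(L²−r²sin²θ) = +0.25583 rad/s.
V_P = V_A + ω_rod × AP, with AP = 0.2265 m along the rod.
Components: V_Px = −rω sinθ − a·ω_rod·sinφ = -1.686 m/s;  V_Py = rω cosθ + a·ω_rod·cosφ = -0.074566 m/s.
|V_P| = √(V_Px² + V_Py²) = 1.6877 m/s.

1.69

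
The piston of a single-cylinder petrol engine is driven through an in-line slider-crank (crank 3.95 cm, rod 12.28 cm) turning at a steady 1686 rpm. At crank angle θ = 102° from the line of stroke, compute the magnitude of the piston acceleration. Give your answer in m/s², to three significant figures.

635

ω = 2π·1686/60 = 176.6 rad/s
x(θ) = r cosθ + √(L² − r² sin²θ); with ω constant, a = ω²·d²x/dθ².
d²x/dθ² = −r cosθ − r²(cos2θ)/√u − r⁴ sin²2θ/(4u^{3/2}),  u = L² − r² sin²θ = 0.013587 m².
Substituting r = 0.0395 m, L = 0.1228 m, θ = 102°: d²x/dθ² = +0.020377 m.
a = ω²·d²x/dθ² = (176.6)²·(+0.020377) = +635.21 m/s²;  |a| = 635.21 m/s².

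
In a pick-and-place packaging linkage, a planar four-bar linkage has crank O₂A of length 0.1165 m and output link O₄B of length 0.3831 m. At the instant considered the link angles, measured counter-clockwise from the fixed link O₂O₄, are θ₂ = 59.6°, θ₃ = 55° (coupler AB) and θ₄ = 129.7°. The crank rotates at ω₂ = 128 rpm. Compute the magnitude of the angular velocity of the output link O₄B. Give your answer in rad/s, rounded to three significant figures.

0.339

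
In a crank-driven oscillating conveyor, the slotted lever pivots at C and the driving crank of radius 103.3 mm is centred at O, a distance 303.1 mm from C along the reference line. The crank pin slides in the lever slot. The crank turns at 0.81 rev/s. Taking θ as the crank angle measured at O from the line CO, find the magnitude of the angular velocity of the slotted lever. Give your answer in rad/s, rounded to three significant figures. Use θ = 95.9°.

0.395

ω = 5.089 rad/s (from 0.81 rev/s).
Crank pin A relative to C: A = (d + r cosθ, r sinθ); lever angle φ = atan2(r sinθ, d + r cosθ).
Differentiating tanφ: φ̇ = rω(d cosθ + r)/(d² + r² + 2dr cosθ).
d² + r² + 2dr cosθ = |CA|² = 0.0961036 m²;  d cosθ + r = +0.072144 m.
|ω_lever| = |0.1033·5.089·+0.072144| / 0.0961036 = 0.39466 rad/s.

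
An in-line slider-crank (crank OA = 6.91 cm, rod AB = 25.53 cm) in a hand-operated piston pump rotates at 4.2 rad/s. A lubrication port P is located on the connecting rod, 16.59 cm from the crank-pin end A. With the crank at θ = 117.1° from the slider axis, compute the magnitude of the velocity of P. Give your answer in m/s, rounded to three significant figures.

0.242

ω = 4.2 rad/s.  Crank-pin speed |V_A| = rω = 0.29022 m/s, perpendicular to OA.
Rod angle: sinφ = −(r/L) sinθ ⇒ φ = -13.942°; ω_rod = −rω cosθ/√(L²−r²sin²θ) = +0.53357 rad/s.
V_P = V_A + ω_rod × AP, with AP = 0.1659 m along the rod.
Components: V_Px = −rω sinθ − a·ω_rod·sinφ = -0.23703 m/s;  V_Py = rω cosθ + a·ω_rod·cosφ = -0.046296 m/s.
|V_P| = √(V_Px² + V_Py²) = 0.24151 m/s.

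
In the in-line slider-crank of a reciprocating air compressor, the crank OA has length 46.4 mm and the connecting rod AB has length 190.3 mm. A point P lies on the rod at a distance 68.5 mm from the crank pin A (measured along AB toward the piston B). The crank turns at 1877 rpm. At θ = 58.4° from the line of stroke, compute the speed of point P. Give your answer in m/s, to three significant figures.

ω = 196.6 rad/s.  Crank-pin speed |V_A| = rω = 9.1203 m/s, perpendicular to OA.
Rod angle: sinφ = −(r/L) sinθ ⇒ φ = -11.986°; ω_rod = −rω cosθ/√(L²−r²sin²θ) = -25.672 rad/s.
V_P = V_A + ω_rod × AP, with AP = 0.0685 m along the rod.
Components: V_Px = −rω sinθ − a·ω_rod·sinφ = -8.1332 m/s;  V_Py = rω cosθ + a·ω_rod·cosφ = +3.0587 m/s.
|V_P| = √(V_Px² + V_Py²) = 8.6894 m/s.

8.69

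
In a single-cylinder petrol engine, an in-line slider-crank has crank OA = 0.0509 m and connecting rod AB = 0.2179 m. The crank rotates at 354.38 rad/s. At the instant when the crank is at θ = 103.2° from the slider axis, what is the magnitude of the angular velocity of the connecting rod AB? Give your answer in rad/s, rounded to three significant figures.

19.4

ω = 354.4 rad/s
The rod makes angle φ with the slider axis where L sinφ = r sinθ; differentiating, L cosφ·φ̇ = r ω cosθ.
L cosφ = √(L² − r² sin²θ) = 0.21219 m.
|ω_rod| = r ω |cosθ| / √(L² − r² sin²θ) = 0.0509·354.4·0.22835/0.21219 = 19.412 rad/s.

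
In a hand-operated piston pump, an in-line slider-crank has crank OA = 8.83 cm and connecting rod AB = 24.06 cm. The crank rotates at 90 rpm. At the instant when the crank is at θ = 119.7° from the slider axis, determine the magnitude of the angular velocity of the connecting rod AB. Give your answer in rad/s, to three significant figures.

ω = 9.425 rad/s (converted from 90 rpm).
The rod makes angle φ with the slider axis where L sinφ = r sinθ; differentiating, L cosφ·φ̇ = r ω cosθ.
L cosφ = √(L² − r² sin²θ) = 0.22805 m.
|ω_rod| = r ω |cosθ| / √(L² − r² sin²θ) = 0.0883·9.425·0.49546/0.22805 = 1.8081 rad/s.

1.81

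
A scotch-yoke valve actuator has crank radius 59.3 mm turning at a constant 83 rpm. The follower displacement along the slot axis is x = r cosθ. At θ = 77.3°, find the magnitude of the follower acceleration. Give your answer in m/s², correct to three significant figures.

ω = 8.692 rad/s (from 83 rpm).
x = r cosθ ⇒ ẍ = −rω² cosθ (ω constant).
|a| = rω²|cosθ| = 0.0593·(8.692)²·|cos 77.3°| = 0.98489 m/s².

0.985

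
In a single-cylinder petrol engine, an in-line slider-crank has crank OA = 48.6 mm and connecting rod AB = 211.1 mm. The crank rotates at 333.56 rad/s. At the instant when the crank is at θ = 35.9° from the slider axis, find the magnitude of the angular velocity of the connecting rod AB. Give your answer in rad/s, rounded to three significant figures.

ω = 333.6 rad/s
The rod makes angle φ with the slider axis where L sinφ = r sinθ; differentiating, L cosφ·φ̇ = r ω cosθ.
L cosφ = √(L² − r² sin²θ) = 0.20917 m.
|ω_rod| = r ω |cosθ| / √(L² − r² sin²θ) = 0.0486·333.6·0.81004/0.20917 = 62.78 rad/s.

62.8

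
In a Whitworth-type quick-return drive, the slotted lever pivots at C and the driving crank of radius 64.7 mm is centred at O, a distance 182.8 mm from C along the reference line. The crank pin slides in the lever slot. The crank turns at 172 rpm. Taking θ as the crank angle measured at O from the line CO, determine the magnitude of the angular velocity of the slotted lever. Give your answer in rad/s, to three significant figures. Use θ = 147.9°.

5.98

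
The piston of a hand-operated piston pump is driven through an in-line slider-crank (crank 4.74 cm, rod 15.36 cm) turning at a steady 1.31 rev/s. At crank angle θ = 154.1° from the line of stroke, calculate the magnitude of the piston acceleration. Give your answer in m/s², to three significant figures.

2.26

ω = 2π·1.31 = 8.231 rad/s
x(θ) = r cosθ + √(L² − r² sin²θ); with ω constant, a = ω²·d²x/dθ².
d²x/dθ² = −r cosθ − r²(cos2θ)/√u − r⁴ sin²2θ/(4u^{3/2}),  u = L² − r² sin²θ = 0.0231643 m².
Substituting r = 0.0474 m, L = 0.1536 m, θ = 154.1°: d²x/dθ² = +0.033289 m.
a = ω²·d²x/dθ² = (8.231)²·(+0.033289) = +2.2553 m/s²;  |a| = 2.2553 m/s².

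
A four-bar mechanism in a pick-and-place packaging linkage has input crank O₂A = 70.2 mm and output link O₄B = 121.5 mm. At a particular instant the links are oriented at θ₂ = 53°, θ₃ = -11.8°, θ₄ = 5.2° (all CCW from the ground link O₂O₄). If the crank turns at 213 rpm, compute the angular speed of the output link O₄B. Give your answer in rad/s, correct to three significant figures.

39.9

ω₂ = 22.31 rad/s (from 213 rpm).
Differentiating the loop-closure r₂e^{iθ₂}+r₃e^{iθ₃}=r₁+r₄e^{iθ₄} gives r₂ω₂e^{iθ₂}+r₃ω₃e^{iθ₃}=r₄ω₄e^{iθ₄}.
Eliminating the other unknown: ω₄ = r₂ω₂ sin(θ₂−θ₃) / [r₄ sin(θ₄−θ₃)].
Numerator sine = +0.90483; denominator sine = +0.29237.
Result = 0.0702·22.31·(+0.90483) / (0.1215·(+0.29237)) = +39.884 rad/s; magnitude 39.884 rad/s.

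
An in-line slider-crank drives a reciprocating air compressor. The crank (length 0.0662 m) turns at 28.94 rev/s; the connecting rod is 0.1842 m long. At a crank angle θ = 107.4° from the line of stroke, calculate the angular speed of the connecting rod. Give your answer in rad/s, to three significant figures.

20.8

ω = 181.8 rad/s (converted from 28.94 rev/s).
The rod makes angle φ with the slider axis where L sinφ = r sinθ; differentiating, L cosφ·φ̇ = r ω cosθ.
L cosφ = √(L² − r² sin²θ) = 0.17303 m.
|ω_rod| = r ω |cosθ| / √(L² − r² sin²θ) = 0.0662·181.8·0.29904/0.17303 = 20.804 rad/s.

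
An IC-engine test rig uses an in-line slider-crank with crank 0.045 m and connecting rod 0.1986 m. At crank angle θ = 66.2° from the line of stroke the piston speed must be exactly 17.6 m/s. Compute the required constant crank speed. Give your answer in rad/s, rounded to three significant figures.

For an in-line slider-crank, |v_piston| = rω|sinθ|·[1 + r cosθ/√(L² − r² sin²θ)].
With r = 0.045 m, L = 0.1986 m, θ = 66.2°: the bracketed kinematic factor |dx/dθ| = 0.045022 m.
ω = v/|dx/dθ| = 17.6/0.045022 = 390.92 rad/s.

391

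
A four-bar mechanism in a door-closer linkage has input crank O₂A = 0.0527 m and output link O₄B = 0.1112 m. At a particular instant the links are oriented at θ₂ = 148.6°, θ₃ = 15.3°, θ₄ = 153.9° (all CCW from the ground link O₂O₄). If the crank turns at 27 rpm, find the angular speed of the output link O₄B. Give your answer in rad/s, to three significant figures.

1.47

ω₂ = 2.827 rad/s (from 27 rpm).
Differentiating the loop-closure r₂e^{iθ₂}+r₃e^{iθ₃}=r₁+r₄e^{iθ₄} gives r₂ω₂e^{iθ₂}+r₃ω₃e^{iθ₃}=r₄ω₄e^{iθ₄}.
Eliminating the other unknown: ω₄ = r₂ω₂ sin(θ₂−θ₃) / [r₄ sin(θ₄−θ₃)].
Numerator sine = +0.72777; denominator sine = +0.66131.
Result = 0.0527·2.827·(+0.72777) / (0.1112·(+0.66131)) = +1.4746 rad/s; magnitude 1.4746 rad/s.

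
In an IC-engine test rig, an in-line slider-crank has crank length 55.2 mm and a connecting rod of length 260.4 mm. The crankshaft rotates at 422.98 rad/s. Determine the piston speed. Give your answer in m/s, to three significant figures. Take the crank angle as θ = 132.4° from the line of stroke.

ω = 423 rad/s
For an in-line slider-crank, x = r cosθ + √(L² − r² sin²θ), so v = −rω sinθ·[1 + r cosθ/√(L² − r² sin²θ)].
With r = 0.0552 m, L = 0.2604 m, θ = 132.4°: √(L² − r² sin²θ) = 0.25719 m.
v = −0.0552·423·0.73846·[1 + 0.0552·-0.67430/0.25719] = -14.747 m/s.
|v| = 14.747 m/s.

14.7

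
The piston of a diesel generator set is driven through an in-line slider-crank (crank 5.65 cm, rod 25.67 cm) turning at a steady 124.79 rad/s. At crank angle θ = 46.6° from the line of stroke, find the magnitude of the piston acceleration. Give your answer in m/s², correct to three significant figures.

ω = 124.8 rad/s
x(θ) = r cosθ + √(L² − r² sin²θ); with ω constant, a = ω²·d²x/dθ².
d²x/dθ² = −r cosθ − r²(cos2θ)/√u − r⁴ sin²2θ/(4u^{3/2}),  u = L² − r² sin²θ = 0.0642097 m².
Substituting r = 0.0565 m, L = 0.2567 m, θ = 46.6°: d²x/dθ² = -0.038273 m.
a = ω²·d²x/dθ² = (124.8)²·(-0.038273) = -596.01 m/s²;  |a| = 596.01 m/s².

596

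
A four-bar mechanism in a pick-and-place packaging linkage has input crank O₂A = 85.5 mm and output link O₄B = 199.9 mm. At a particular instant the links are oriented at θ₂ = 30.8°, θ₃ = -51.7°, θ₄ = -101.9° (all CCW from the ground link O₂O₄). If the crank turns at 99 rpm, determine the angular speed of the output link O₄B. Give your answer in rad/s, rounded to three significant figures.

ω₂ = 10.37 rad/s (from 99 rpm).
Differentiating the loop-closure r₂e^{iθ₂}+r₃e^{iθ₃}=r₁+r₄e^{iθ₄} gives r₂ω₂e^{iθ₂}+r₃ω₃e^{iθ₃}=r₄ω₄e^{iθ₄}.
Eliminating the other unknown: ω₄ = r₂ω₂ sin(θ₂−θ₃) / [r₄ sin(θ₄−θ₃)].
Numerator sine = +0.99144; denominator sine = -0.76828.
Result = 0.0855·10.37·(+0.99144) / (0.1999·(-0.76828)) = -5.7222 rad/s; magnitude 5.7222 rad/s.

5.72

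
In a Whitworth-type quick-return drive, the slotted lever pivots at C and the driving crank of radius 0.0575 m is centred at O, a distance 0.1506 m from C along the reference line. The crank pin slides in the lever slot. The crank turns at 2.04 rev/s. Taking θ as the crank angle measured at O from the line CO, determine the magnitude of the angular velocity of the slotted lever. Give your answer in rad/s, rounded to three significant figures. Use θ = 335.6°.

3.44

ω = 12.82 rad/s (from 2.04 rev/s).
Crank pin A relative to C: A = (d + r cosθ, r sinθ); lever angle φ = atan2(r sinθ, d + r cosθ).
Differentiating tanφ: φ̇ = rω(d cosθ + r)/(d² + r² + 2dr cosθ).
d² + r² + 2dr cosθ = |CA|² = 0.0417587 m²;  d cosθ + r = +0.19465 m.
|ω_lever| = |0.0575·12.82·+0.19465| / 0.0417587 = 3.4354 rad/s.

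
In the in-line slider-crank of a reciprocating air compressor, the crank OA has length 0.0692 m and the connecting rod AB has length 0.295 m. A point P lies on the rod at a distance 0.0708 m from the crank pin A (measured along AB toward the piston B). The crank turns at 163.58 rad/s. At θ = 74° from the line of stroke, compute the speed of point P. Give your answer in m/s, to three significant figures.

ω = 163.6 rad/s.  Crank-pin speed |V_A| = rω = 11.32 m/s, perpendicular to OA.
Rod angle: sinφ = −(r/L) sinθ ⇒ φ = -13.032°; ω_rod = −rω cosθ/√(L²−r²sin²θ) = -10.856 rad/s.
V_P = V_A + ω_rod × AP, with AP = 0.0708 m along the rod.
Components: V_Px = −rω sinθ − a·ω_rod·sinφ = -11.055 m/s;  V_Py = rω cosθ + a·ω_rod·cosφ = +2.3713 m/s.
|V_P| = √(V_Px² + V_Py²) = 11.306 m/s.

11.3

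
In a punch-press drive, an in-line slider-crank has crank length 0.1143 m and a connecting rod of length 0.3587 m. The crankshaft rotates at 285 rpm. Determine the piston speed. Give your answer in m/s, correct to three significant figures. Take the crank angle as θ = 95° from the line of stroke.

3.30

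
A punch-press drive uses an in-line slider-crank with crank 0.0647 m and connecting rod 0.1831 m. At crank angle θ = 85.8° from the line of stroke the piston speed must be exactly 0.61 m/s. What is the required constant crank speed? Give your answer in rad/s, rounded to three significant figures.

For an in-line slider-crank, |v_piston| = rω|sinθ|·[1 + r cosθ/√(L² − r² sin²θ)].
With r = 0.0647 m, L = 0.1831 m, θ = 85.8°: the bracketed kinematic factor |dx/dθ| = 0.066311 m.
ω = v/|dx/dθ| = 0.61/0.066311 = 9.1991 rad/s.

9.20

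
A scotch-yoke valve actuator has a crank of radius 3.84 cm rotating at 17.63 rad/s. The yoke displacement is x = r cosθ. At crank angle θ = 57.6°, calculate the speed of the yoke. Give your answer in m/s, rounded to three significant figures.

0.572

ω = 17.63 rad/s
x = r cosθ ⇒ ẋ = −rω sinθ.
|v| = rω|sinθ| = 0.0384·17.63·|sin 57.6°| = 0.5716 m/s.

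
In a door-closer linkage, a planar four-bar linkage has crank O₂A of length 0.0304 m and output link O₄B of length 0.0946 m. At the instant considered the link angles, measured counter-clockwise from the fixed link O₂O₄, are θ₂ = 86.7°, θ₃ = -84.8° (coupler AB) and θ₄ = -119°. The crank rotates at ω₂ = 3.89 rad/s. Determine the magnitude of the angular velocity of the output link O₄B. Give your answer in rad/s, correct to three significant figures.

ω₂ = 3.89 rad/s
Differentiating the loop-closure r₂e^{iθ₂}+r₃e^{iθ₃}=r₁+r₄e^{iθ₄} gives r₂ω₂e^{iθ₂}+r₃ω₃e^{iθ₃}=r₄ω₄e^{iθ₄}.
Eliminating the other unknown: ω₄ = r₂ω₂ sin(θ₂−θ₃) / [r₄ sin(θ₄−θ₃)].
Numerator sine = +0.14781; denominator sine = -0.56208.
Result = 0.0304·3.89·(+0.14781) / (0.0946·(-0.56208)) = -0.32873 rad/s; magnitude 0.32873 rad/s.

0.329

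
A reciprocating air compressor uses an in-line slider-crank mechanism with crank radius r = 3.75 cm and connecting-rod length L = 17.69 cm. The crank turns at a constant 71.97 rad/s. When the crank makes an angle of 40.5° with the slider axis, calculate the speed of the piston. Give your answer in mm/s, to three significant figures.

2040

ω = 71.97 rad/s
For an in-line slider-crank, x = r cosθ + √(L² − r² sin²θ), so v = −rω sinθ·[1 + r cosθ/√(L² − r² sin²θ)].
With r = 0.0375 m, L = 0.1769 m, θ = 40.5°: √(L² − r² sin²θ) = 0.17522 m.
v = −0.0375·71.97·0.64945·[1 + 0.0375·0.76041/0.17522] = -2.038 m/s.
|v| = 2.038 m/s = 2038 mm/s.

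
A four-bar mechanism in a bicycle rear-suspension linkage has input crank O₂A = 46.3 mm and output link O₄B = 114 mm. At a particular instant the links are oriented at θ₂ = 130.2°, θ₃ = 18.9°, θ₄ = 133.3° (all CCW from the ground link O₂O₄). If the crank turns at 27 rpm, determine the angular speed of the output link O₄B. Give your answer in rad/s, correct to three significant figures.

1.17

ω₂ = 2.827 rad/s (from 27 rpm).
Differentiating the loop-closure r₂e^{iθ₂}+r₃e^{iθ₃}=r₁+r₄e^{iθ₄} gives r₂ω₂e^{iθ₂}+r₃ω₃e^{iθ₃}=r₄ω₄e^{iθ₄}.
Eliminating the other unknown: ω₄ = r₂ω₂ sin(θ₂−θ₃) / [r₄ sin(θ₄−θ₃)].
Numerator sine = +0.93169; denominator sine = +0.91068.
Result = 0.0463·2.827·(+0.93169) / (0.114·(+0.91068)) = +1.1748 rad/s; magnitude 1.1748 rad/s.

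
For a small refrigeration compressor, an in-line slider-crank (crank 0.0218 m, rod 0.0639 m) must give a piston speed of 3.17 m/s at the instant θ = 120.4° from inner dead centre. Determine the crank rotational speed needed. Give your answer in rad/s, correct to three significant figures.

206

For an in-line slider-crank, |v_piston| = rω|sinθ|·[1 + r cosθ/√(L² − r² sin²θ)].
With r = 0.0218 m, L = 0.0639 m, θ = 120.4°: the bracketed kinematic factor |dx/dθ| = 0.015406 m.
ω = v/|dx/dθ| = 3.17/0.015406 = 205.76 rad/s.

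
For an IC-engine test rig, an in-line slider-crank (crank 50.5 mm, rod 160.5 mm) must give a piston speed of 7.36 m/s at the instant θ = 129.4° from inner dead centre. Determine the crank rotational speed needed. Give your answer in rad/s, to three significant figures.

For an in-line slider-crank, |v_piston| = rω|sinθ|·[1 + r cosθ/√(L² − r² sin²θ)].
With r = 0.0505 m, L = 0.1605 m, θ = 129.4°: the bracketed kinematic factor |dx/dθ| = 0.030989 m.
ω = v/|dx/dθ| = 7.36/0.030989 = 237.51 rad/s.

238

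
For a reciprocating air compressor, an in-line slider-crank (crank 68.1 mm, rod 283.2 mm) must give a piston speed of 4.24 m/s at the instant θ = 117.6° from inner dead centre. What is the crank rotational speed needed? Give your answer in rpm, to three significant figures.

757

For an in-line slider-crank, |v_piston| = rω|sinθ|·[1 + r cosθ/√(L² − r² sin²θ)].
With r = 0.0681 m, L = 0.2832 m, θ = 117.6°: the bracketed kinematic factor |dx/dθ| = 0.053469 m.
ω = v/|dx/dθ| = 4.24/0.053469 = 79.298 rad/s.
N = 60ω/(2π) = 757.24 rpm.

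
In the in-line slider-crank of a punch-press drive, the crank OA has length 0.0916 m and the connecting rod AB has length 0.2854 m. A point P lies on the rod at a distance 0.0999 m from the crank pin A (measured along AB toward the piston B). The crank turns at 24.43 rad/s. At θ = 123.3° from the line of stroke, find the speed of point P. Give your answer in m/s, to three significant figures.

ω = 24.43 rad/s.  Crank-pin speed |V_A| = rω = 2.2378 m/s, perpendicular to OA.
Rod angle: sinφ = −(r/L) sinθ ⇒ φ = -15.560°; ω_rod = −rω cosθ/√(L²−r²sin²θ) = +4.4686 rad/s.
V_P = V_A + ω_rod × AP, with AP = 0.0999 m along the rod.
Components: V_Px = −rω sinθ − a·ω_rod·sinφ = -1.7506 m/s;  V_Py = rω cosθ + a·ω_rod·cosφ = -0.79854 m/s.
|V_P| = √(V_Px² + V_Py²) = 1.9241 m/s.

1.92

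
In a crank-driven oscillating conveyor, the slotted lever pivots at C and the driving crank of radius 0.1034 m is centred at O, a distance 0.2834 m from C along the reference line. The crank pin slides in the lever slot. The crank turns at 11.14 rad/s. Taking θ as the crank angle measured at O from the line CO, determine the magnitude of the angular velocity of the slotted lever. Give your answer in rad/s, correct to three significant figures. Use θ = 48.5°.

2.58

ω = 11.14 rad/s
Crank pin A relative to C: A = (d + r cosθ, r sinθ); lever angle φ = atan2(r sinθ, d + r cosθ).
Differentiating tanφ: φ̇ = rω(d cosθ + r)/(d² + r² + 2dr cosθ).
d² + r² + 2dr cosθ = |CA|² = 0.129841 m²;  d cosθ + r = +0.29119 m.
|ω_lever| = |0.1034·11.14·+0.29119| / 0.129841 = 2.5832 rad/s.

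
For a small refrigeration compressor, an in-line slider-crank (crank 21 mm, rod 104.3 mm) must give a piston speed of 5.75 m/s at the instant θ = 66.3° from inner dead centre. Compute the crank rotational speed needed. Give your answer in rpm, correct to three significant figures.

For an in-line slider-crank, |v_piston| = rω|sinθ|·[1 + r cosθ/√(L² − r² sin²θ)].
With r = 0.021 m, L = 0.1043 m, θ = 66.3°: the bracketed kinematic factor |dx/dθ| = 0.020812 m.
ω = v/|dx/dθ| = 5.75/0.020812 = 276.28 rad/s.
N = 60ω/(2π) = 2638.3 rpm.

2640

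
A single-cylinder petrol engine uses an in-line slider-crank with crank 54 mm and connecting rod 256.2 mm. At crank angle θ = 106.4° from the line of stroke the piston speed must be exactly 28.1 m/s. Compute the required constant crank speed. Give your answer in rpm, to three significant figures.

5520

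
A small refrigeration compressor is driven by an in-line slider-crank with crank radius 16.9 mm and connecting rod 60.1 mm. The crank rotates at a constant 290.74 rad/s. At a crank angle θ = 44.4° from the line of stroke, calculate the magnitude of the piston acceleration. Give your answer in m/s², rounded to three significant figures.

ω = 290.7 rad/s
x(θ) = r cosθ + √(L² − r² sin²θ); with ω constant, a = ω²·d²x/dθ².
d²x/dθ² = −r cosθ − r²(cos2θ)/√u − r⁴ sin²2θ/(4u^{3/2}),  u = L² − r² sin²θ = 0.0034722 m².
Substituting r = 0.0169 m, L = 0.0601 m, θ = 44.4°: d²x/dθ² = -0.012276 m.
a = ω²·d²x/dθ² = (290.7)²·(-0.012276) = -1037.7 m/s²;  |a| = 1037.7 m/s².

1040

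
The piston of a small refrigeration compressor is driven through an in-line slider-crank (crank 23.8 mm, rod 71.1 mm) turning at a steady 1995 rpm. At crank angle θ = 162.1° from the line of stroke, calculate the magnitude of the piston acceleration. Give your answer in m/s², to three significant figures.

702

ω = 2π·1995/60 = 208.9 rad/s
x(θ) = r cosθ + √(L² − r² sin²θ); with ω constant, a = ω²·d²x/dθ².
d²x/dθ² = −r cosθ − r²(cos2θ)/√u − r⁴ sin²2θ/(4u^{3/2}),  u = L² − r² sin²θ = 0.0050017 m².
Substituting r = 0.0238 m, L = 0.0711 m, θ = 162.1°: d²x/dθ² = +0.016074 m.
a = ω²·d²x/dθ² = (208.9)²·(+0.016074) = +701.58 m/s²;  |a| = 701.58 m/s².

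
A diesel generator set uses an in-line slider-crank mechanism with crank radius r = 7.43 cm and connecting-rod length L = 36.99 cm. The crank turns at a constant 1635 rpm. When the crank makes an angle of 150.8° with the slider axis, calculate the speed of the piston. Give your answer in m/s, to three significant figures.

ω = 2π·1635/60 = 171.2 rad/s
For an in-line slider-crank, x = r cosθ + √(L² − r² sin²θ), so v = −rω sinθ·[1 + r cosθ/√(L² − r² sin²θ)].
With r = 0.0743 m, L = 0.3699 m, θ = 150.8°: √(L² − r² sin²θ) = 0.36812 m.
v = −0.0743·171.2·0.48786·[1 + 0.0743·-0.87292/0.36812] = -5.1128 m/s.
|v| = 5.1128 m/s.

5.11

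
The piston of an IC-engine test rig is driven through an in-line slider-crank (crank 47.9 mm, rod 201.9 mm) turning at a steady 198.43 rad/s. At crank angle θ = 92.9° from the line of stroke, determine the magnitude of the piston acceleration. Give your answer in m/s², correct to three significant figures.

554

ω = 198.4 rad/s
x(θ) = r cosθ + √(L² − r² sin²θ); with ω constant, a = ω²·d²x/dθ².
d²x/dθ² = −r cosθ − r²(cos2θ)/√u − r⁴ sin²2θ/(4u^{3/2}),  u = L² − r² sin²θ = 0.0384751 m².
Substituting r = 0.0479 m, L = 0.2019 m, θ = 92.9°: d²x/dθ² = +0.014059 m.
a = ω²·d²x/dθ² = (198.4)²·(+0.014059) = +553.56 m/s²;  |a| = 553.56 m/s².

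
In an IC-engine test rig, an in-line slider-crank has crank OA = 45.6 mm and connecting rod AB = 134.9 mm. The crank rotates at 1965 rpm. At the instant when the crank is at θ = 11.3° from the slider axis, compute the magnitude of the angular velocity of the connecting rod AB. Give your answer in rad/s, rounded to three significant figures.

ω = 205.8 rad/s (converted from 1965 rpm).
The rod makes angle φ with the slider axis where L sinφ = r sinθ; differentiating, L cosφ·φ̇ = r ω cosθ.
L cosφ = √(L² − r² sin²θ) = 0.1346 m.
|ω_rod| = r ω |cosθ| / √(L² − r² sin²θ) = 0.0456·205.8·0.98061/0.1346 = 68.359 rad/s.

68.4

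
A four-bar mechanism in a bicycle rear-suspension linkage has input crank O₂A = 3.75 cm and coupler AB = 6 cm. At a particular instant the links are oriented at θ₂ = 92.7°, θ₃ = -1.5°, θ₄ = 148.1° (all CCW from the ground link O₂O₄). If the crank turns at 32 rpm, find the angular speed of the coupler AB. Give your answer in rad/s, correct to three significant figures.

3.41

ω₂ = 3.351 rad/s (from 32 rpm).
Differentiating the loop-closure r₂e^{iθ₂}+r₃e^{iθ₃}=r₁+r₄e^{iθ₄} gives r₂ω₂e^{iθ₂}+r₃ω₃e^{iθ₃}=r₄ω₄e^{iθ₄}.
Eliminating the other unknown: ω₃ = r₂ω₂ sin(θ₄−θ₂) / [r₃ sin(θ₃−θ₄)].
Numerator sine = +0.82314; denominator sine = -0.50603.
Result = 0.0375·3.351·(+0.82314) / (0.06·(-0.50603)) = -3.4068 rad/s; magnitude 3.4068 rad/s.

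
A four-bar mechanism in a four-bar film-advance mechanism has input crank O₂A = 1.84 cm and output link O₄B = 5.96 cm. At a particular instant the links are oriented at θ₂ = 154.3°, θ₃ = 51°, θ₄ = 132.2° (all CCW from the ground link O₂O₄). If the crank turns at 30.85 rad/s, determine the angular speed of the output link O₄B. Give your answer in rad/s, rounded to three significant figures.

ω₂ = 30.85 rad/s
Differentiating the loop-closure r₂e^{iθ₂}+r₃e^{iθ₃}=r₁+r₄e^{iθ₄} gives r₂ω₂e^{iθ₂}+r₃ω₃e^{iθ₃}=r₄ω₄e^{iθ₄}.
Eliminating the other unknown: ω₄ = r₂ω₂ sin(θ₂−θ₃) / [r₄ sin(θ₄−θ₃)].
Numerator sine = +0.97318; denominator sine = +0.98823.
Result = 0.0184·30.85·(+0.97318) / (0.0596·(+0.98823)) = +9.3791 rad/s; magnitude 9.3791 rad/s.

9.38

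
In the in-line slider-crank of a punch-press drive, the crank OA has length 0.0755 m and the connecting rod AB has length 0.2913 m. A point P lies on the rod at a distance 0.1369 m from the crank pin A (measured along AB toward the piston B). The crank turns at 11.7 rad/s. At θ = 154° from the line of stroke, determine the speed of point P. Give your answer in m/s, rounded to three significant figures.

0.544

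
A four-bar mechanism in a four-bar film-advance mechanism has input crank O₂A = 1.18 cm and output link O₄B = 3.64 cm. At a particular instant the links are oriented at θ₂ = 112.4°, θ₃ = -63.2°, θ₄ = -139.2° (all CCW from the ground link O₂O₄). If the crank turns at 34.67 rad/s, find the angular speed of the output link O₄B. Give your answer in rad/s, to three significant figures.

0.889

ω₂ = 34.67 rad/s
Differentiating the loop-closure r₂e^{iθ₂}+r₃e^{iθ₃}=r₁+r₄e^{iθ₄} gives r₂ω₂e^{iθ₂}+r₃ω₃e^{iθ₃}=r₄ω₄e^{iθ₄}.
Eliminating the other unknown: ω₄ = r₂ω₂ sin(θ₂−θ₃) / [r₄ sin(θ₄−θ₃)].
Numerator sine = +0.07672; denominator sine = -0.97030.
Result = 0.0118·34.67·(+0.07672) / (0.0364·(-0.97030)) = -0.88866 rad/s; magnitude 0.88866 rad/s.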